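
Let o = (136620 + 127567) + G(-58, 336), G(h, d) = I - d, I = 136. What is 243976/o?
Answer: 243976/263987 ≈ 0.92420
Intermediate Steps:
G(h, d) = 136 - d
o = 263987 (o = (136620 + 127567) + (136 - 1*336) = 264187 + (136 - 336) = 264187 - 200 = 263987)
243976/o = 243976/263987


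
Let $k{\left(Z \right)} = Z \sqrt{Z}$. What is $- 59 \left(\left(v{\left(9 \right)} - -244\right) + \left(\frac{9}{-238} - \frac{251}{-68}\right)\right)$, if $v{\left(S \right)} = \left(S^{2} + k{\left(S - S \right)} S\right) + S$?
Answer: $- \frac{9482657}{476} \approx -19922.0$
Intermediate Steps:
$k{\left(Z \right)} = Z^{\frac{3}{2}}$
$v{\left(S \right)} = S + S^{2}$ ($v{\left(S \right)} = \left(S^{2} + \left(S - S\right)^{\frac{3}{2}} S\right) + S = \left(S^{2} + 0^{\frac{3}{2}} S\right) + S = \left(S^{2} + 0 S\right) + S = \left(S^{2} + 0\right) + S = S^{2} + S = S + S^{2}$)
$- 59 \left(\left(v{\left(9 \right)} - -244\right) + \left(\frac{9}{-238} - \frac{251}{-68}\right)\right) = - 59 \left(\left(9 \left(1 + 9\right) - -244\right) + \left(\frac{9}{-238} - \frac{251}{-68}\right)\right) = - 59 \left(\left(9 \cdot 10 + 244\right) + \left(9 \left(- \frac{1}{238}\right) - - \frac{251}{68}\right)\right) = - 59 \left(\left(90 + 244\right) + \left(- \frac{9}{238} + \frac{251}{68}\right)\right) = - 59 \left(334 + \frac{1739}{476}\right) = \left(-59\right) \frac{160723}{476} = - \frac{9482657}{476}$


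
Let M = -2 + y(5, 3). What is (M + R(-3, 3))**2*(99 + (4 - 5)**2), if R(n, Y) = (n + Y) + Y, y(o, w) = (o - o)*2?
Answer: 100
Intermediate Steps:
y(o, w) = 0 (y(o, w) = 0*2 = 0)
R(n, Y) = n + 2*Y (R(n, Y) = (Y + n) + Y = n + 2*Y)
M = -2 (M = -2 + 0 = -2)
(M + R(-3, 3))**2*(99 + (4 - 5)**2) = (-2 + (-3 + 2*3))**2*(99 + (4 - 5)**2) = (-2 + (-3 + 6))**2*(99 + (-1)**2) = (-2 + 3)**2*(99 + 1) = 1**2*100 = 1*100 = 100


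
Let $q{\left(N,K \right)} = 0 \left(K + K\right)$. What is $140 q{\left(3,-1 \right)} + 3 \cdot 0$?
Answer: $0$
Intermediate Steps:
$q{\left(N,K \right)} = 0$ ($q{\left(N,K \right)} = 0 \cdot 2 K = 0$)
$140 q{\left(3,-1 \right)} + 3 \cdot 0 = 140 \cdot 0 + 3 \cdot 0 = 0 + 0 = 0$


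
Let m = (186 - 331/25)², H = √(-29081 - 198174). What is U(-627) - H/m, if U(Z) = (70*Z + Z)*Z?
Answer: 27912159 - 625*I*√227255/18653761 ≈ 2.7912e+7 - 0.015972*I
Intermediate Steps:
H = I*√227255 (H = √(-227255) = I*√227255 ≈ 476.71*I)
U(Z) = 71*Z² (U(Z) = (71*Z)*Z = 71*Z²)
m = 18653761/625 (m = (186 - 331*1/25)² = (186 - 331/25)² = (4319/25)² = 18653761/625 ≈ 29846.)
U(-627) - H/m = 71*(-627)² - I*√227255/18653761/625 = 71*393129 - I*√227255*625/18653761 = 27912159 - 625*I*√227255/18653761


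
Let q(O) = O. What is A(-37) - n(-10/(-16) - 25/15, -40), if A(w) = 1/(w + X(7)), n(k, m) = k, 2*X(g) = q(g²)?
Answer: 577/600 ≈ 0.96167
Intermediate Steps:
X(g) = g²/2
A(w) = 1/(49/2 + w) (A(w) = 1/(w + (½)*7²) = 1/(w + (½)*49) = 1/(w + 49/2) = 1/(49/2 + w))
A(-37) - n(-10/(-16) - 25/15, -40) = 2/(49 + 2*(-37)) - (-10/(-16) - 25/15) = 2/(49 - 74) - (-10*(-1/16) - 25*1/15) = 2/(-25) - (5/8 - 5/3) = 2*(-1/25) - 1*(-25/24) = -2/25 + 25/24 = 577/600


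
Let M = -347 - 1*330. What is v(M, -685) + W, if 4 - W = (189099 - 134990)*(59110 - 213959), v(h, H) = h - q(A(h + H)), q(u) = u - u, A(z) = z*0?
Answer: 8378723868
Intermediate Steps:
M = -677 (M = -347 - 330 = -677)
A(z) = 0
q(u) = 0
v(h, H) = h (v(h, H) = h - 1*0 = h + 0 = h)
W = 8378724545 (W = 4 - (189099 - 134990)*(59110 - 213959) = 4 - 54109*(-154849) = 4 - 1*(-8378724541) = 4 + 8378724541 = 8378724545)
v(M, -685) + W = -677 + 8378724545 = 8378723868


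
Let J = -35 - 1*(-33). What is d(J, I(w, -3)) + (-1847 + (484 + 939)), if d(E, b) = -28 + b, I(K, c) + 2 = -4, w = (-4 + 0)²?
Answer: -458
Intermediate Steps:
J = -2 (J = -35 + 33 = -2)
w = 16 (w = (-4)² = 16)
I(K, c) = -6 (I(K, c) = -2 - 4 = -6)
d(J, I(w, -3)) + (-1847 + (484 + 939)) = (-28 - 6) + (-1847 + (484 + 939)) = -34 + (-1847 + 1423) = -34 - 424 = -458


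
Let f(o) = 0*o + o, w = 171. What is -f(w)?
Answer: -171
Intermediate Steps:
f(o) = o (f(o) = 0 + o = o)
-f(w) = -1*171 = -171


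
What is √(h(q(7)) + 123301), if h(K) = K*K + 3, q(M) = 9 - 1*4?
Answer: √123329 ≈ 351.18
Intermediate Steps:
q(M) = 5 (q(M) = 9 - 4 = 5)
h(K) = 3 + K² (h(K) = K² + 3 = 3 + K²)
√(h(q(7)) + 123301) = √((3 + 5²) + 123301) = √((3 + 25) + 123301) = √(28 + 123301) = √123329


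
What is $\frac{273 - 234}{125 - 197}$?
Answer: $- \frac{13}{24} \approx -0.54167$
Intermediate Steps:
$\frac{273 - 234}{125 - 197} = \frac{39}{-72} = 39 \left(- \frac{1}{72}\right) = - \frac{13}{24}$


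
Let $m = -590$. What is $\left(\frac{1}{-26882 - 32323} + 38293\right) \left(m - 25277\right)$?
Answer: $- \frac{58644034434488}{59205} \approx -9.9053 \cdot 10^{8}$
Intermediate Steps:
$\left(\frac{1}{-26882 - 32323} + 38293\right) \left(m - 25277\right) = \left(\frac{1}{-26882 - 32323} + 38293\right) \left(-590 - 25277\right) = \left(\frac{1}{-59205} + 38293\right) \left(-25867\right) = \left(- \frac{1}{59205} + 38293\right) \left(-25867\right) = \frac{2267137064}{59205} \left(-25867\right) = - \frac{58644034434488}{59205}$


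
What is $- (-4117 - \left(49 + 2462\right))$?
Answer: $6628$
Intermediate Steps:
$- (-4117 - \left(49 + 2462\right)) = - (-4117 - 2511) = \left(-1\right) \left(-6628\right) = 6628$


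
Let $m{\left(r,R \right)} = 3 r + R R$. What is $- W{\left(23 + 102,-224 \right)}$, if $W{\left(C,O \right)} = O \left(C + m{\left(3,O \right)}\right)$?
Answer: $11269440$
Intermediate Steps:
$m{\left(r,R \right)} = R^{2} + 3 r$ ($m{\left(r,R \right)} = 3 r + R^{2} = R^{2} + 3 r$)
$W{\left(C,O \right)} = O \left(9 + C + O^{2}\right)$ ($W{\left(C,O \right)} = O \left(C + \left(O^{2} + 3 \cdot 3\right)\right) = O \left(C + \left(O^{2} + 9\right)\right) = O \left(C + \left(9 + O^{2}\right)\right) = O \left(9 + C + O^{2}\right)$)
$- W{\left(23 + 102,-224 \right)} = - \left(-224\right) \left(9 + \left(23 + 102\right) + \left(-224\right)^{2}\right) = - \left(-224\right) \left(9 + 125 + 50176\right) = - \left(-224\right) 50310 = \left(-1\right) \left(-11269440\right) = 11269440$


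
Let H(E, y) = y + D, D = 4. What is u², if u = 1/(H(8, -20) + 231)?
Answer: 1/46225 ≈ 2.1633e-5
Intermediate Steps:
H(E, y) = 4 + y (H(E, y) = y + 4 = 4 + y)
u = 1/215 (u = 1/((4 - 20) + 231) = 1/(-16 + 231) = 1/215 ≈ 0.0046512)
u² = (1/215)² = 1/46225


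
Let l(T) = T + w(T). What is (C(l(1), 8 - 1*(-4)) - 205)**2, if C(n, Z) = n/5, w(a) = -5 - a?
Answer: 42436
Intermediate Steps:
l(T) = -5 (l(T) = T + (-5 - T) = -5)
C(n, Z) = n/5 (C(n, Z) = n*(1/5) = n/5)
(C(l(1), 8 - 1*(-4)) - 205)**2 = ((1/5)*(-5) - 205)**2 = (-1 - 205)**2 = (-206)**2 = 42436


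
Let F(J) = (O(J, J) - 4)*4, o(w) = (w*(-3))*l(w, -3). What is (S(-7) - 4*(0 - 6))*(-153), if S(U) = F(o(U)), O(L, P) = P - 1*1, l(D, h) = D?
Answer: 89352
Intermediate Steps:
O(L, P) = -1 + P (O(L, P) = P - 1 = -1 + P)
o(w) = -3*w² (o(w) = (w*(-3))*w = (-3*w)*w = -3*w²)
F(J) = -20 + 4*J (F(J) = ((-1 + J) - 4)*4 = (-5 + J)*4 = -20 + 4*J)
S(U) = -20 - 12*U² (S(U) = -20 + 4*(-3*U²) = -20 - 12*U²)
(S(-7) - 4*(0 - 6))*(-153) = ((-20 - 12*(-7)²) - 4*(0 - 6))*(-153) = ((-20 - 12*49) - 4*(-6))*(-153) = ((-20 - 588) + 24)*(-153) = (-608 + 24)*(-153) = -584*(-153) = 89352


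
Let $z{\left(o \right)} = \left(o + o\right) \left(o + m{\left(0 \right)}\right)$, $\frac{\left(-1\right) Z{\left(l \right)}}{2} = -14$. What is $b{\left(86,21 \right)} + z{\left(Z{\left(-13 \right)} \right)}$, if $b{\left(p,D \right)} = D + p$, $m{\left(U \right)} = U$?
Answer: $1675$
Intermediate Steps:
$Z{\left(l \right)} = 28$ ($Z{\left(l \right)} = \left(-2\right) \left(-14\right) = 28$)
$z{\left(o \right)} = 2 o^{2}$ ($z{\left(o \right)} = \left(o + o\right) \left(o + 0\right) = 2 o o = 2 o^{2}$)
$b{\left(86,21 \right)} + z{\left(Z{\left(-13 \right)} \right)} = \left(21 + 86\right) + 2 \cdot 28^{2} = 107 + 2 \cdot 784 = 107 + 1568 = 1675$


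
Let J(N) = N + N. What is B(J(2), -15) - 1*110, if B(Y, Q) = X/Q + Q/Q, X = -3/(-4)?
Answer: -2181/20 ≈ -109.05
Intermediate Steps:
J(N) = 2*N
X = ¾ (X = -3*(-¼) = ¾ ≈ 0.75000)
B(Y, Q) = 1 + 3/(4*Q) (B(Y, Q) = 3/(4*Q) + Q/Q = 3/(4*Q) + 1 = 1 + 3/(4*Q))
B(J(2), -15) - 1*110 = (¾ - 15)/(-15) - 1*110 = -1/15*(-57/4) - 110 = 19/20 - 110 = -2181/20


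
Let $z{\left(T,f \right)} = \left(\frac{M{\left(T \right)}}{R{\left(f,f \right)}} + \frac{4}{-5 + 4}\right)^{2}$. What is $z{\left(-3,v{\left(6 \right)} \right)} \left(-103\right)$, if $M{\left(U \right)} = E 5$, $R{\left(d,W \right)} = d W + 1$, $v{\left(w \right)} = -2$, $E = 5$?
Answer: $-103$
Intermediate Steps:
$R{\left(d,W \right)} = 1 + W d$ ($R{\left(d,W \right)} = W d + 1 = 1 + W d$)
$M{\left(U \right)} = 25$ ($M{\left(U \right)} = 5 \cdot 5 = 25$)
$z{\left(T,f \right)} = \left(-4 + \frac{25}{1 + f^{2}}\right)^{2}$ ($z{\left(T,f \right)} = \left(\frac{25}{1 + f f} + \frac{4}{-5 + 4}\right)^{2} = \left(\frac{25}{1 + f^{2}} + \frac{4}{-1}\right)^{2} = \left(\frac{25}{1 + f^{2}} + 4 \left(-1\right)\right)^{2} = \left(\frac{25}{1 + f^{2}} - 4\right)^{2} = \left(-4 + \frac{25}{1 + f^{2}}\right)^{2}$)
$z{\left(-3,v{\left(6 \right)} \right)} \left(-103\right) = \frac{\left(-21 + 4 \left(-2\right)^{2}\right)^{2}}{\left(1 + \left(-2\right)^{2}\right)^{2}} \left(-103\right) = \frac{\left(-21 + 4 \cdot 4\right)^{2}}{\left(1 + 4\right)^{2}} \left(-103\right) = \frac{\left(-21 + 16\right)^{2}}{25} \left(-103\right) = \frac{\left(-5\right)^{2}}{25} \left(-103\right) = \frac{1}{25} \cdot 25 \left(-103\right) = 1 \left(-103\right) = -103$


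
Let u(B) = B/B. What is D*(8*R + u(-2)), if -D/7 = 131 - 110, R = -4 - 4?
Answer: 9261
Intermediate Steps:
R = -8
D = -147 (D = -7*(131 - 110) = -7*21 = -147)
u(B) = 1
D*(8*R + u(-2)) = -147*(8*(-8) + 1) = -147*(-64 + 1) = -147*(-63) = 9261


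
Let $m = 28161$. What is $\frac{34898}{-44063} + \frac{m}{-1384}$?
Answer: $- \frac{1289156975}{60983192} \approx -21.14$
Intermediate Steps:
$\frac{34898}{-44063} + \frac{m}{-1384} = \frac{34898}{-44063} + \frac{28161}{-1384} = 34898 \left(- \frac{1}{44063}\right) + 28161 \left(- \frac{1}{1384}\right) = - \frac{34898}{44063} - \frac{28161}{1384} = - \frac{1289156975}{60983192}$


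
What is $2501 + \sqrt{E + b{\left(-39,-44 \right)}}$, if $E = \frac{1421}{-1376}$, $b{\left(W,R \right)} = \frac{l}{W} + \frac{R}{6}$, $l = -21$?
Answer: $2501 + \frac{i \sqrt{1408877886}}{13416} \approx 2501.0 + 2.7978 i$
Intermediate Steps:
$b{\left(W,R \right)} = - \frac{21}{W} + \frac{R}{6}$
$E = - \frac{1421}{1376}$ ($E = 1421 \left(- \frac{1}{1376}\right) = - \frac{1421}{1376} \approx -1.0327$)
$2501 + \sqrt{E + b{\left(-39,-44 \right)}} = 2501 + \sqrt{- \frac{1421}{1376} + \left(- \frac{21}{-39} + \frac{1}{6} \left(-44\right)\right)} = 2501 + \sqrt{- \frac{1421}{1376} - \frac{265}{39}} = 2501 + \sqrt{- \frac{420059}{53664}} = 2501 + \frac{i \sqrt{1408877886}}{13416}$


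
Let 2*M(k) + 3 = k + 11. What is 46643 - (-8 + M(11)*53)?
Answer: 92295/2 ≈ 46148.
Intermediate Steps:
M(k) = 4 + k/2 (M(k) = -3/2 + (k + 11)/2 = -3/2 + (11 + k)/2 = -3/2 + (11/2 + k/2) = 4 + k/2)
46643 - (-8 + M(11)*53) = 46643 - (-8 + (4 + (½)*11)*53) = 46643 - (-8 + (4 + 11/2)*53) = 46643 - (-8 + (19/2)*53) = 46643 - (-8 + 1007/2) = 46643 - 1*991/2 = 46643 - 991/2 = 92295/2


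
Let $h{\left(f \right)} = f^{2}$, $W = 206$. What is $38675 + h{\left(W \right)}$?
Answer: $81111$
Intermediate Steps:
$38675 + h{\left(W \right)} = 38675 + 206^{2} = 38675 + 42436 = 81111$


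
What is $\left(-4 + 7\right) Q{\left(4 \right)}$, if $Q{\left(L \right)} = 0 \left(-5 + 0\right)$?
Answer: $0$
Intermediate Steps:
$Q{\left(L \right)} = 0$ ($Q{\left(L \right)} = 0 \left(-5\right) = 0$)
$\left(-4 + 7\right) Q{\left(4 \right)} = \left(-4 + 7\right) 0 = 3 \cdot 0 = 0$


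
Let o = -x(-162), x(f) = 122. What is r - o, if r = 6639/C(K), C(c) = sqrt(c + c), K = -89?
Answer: 122 - 6639*I*sqrt(178)/178 ≈ 122.0 - 497.61*I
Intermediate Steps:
C(c) = sqrt(2)*sqrt(c) (C(c) = sqrt(2*c) = sqrt(2)*sqrt(c))
r = -6639*I*sqrt(178)/178 (r = 6639/((sqrt(2)*sqrt(-89))) = 6639/((sqrt(2)*(I*sqrt(89)))) = 6639/((I*sqrt(178))) = 6639*(-I*sqrt(178)/178) = -6639*I*sqrt(178)/178 ≈ -497.61*I)
o = -122 (o = -1*122 = -122)
r - o = -6639*I*sqrt(178)/178 - 1*(-122) = -6639*I*sqrt(178)/178 + 122 = 122 - 6639*I*sqrt(178)/178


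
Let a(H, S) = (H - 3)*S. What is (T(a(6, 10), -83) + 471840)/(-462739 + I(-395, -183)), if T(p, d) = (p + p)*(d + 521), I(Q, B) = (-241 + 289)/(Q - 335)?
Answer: -25973400/24128537 ≈ -1.0765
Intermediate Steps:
a(H, S) = S*(-3 + H) (a(H, S) = (-3 + H)*S = S*(-3 + H))
I(Q, B) = 48/(-335 + Q)
T(p, d) = 2*p*(521 + d) (T(p, d) = (2*p)*(521 + d) = 2*p*(521 + d))
(T(a(6, 10), -83) + 471840)/(-462739 + I(-395, -183)) = (2*(10*(-3 + 6))*(521 - 83) + 471840)/(-462739 + 48/(-335 - 395)) = (2*(10*3)*438 + 471840)/(-462739 + 48/(-730)) = (2*30*438 + 471840)/(-462739 + 48*(-1/730)) = (26280 + 471840)/(-462739 - 24/365) = 498120/(-168899759/365) = 498120*(-365/168899759) = -25973400/24128537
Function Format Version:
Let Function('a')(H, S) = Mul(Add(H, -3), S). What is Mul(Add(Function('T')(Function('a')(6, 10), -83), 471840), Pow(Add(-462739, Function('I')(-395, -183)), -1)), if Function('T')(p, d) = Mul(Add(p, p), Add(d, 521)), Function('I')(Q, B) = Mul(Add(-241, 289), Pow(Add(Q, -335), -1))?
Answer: Rational(-25973400, 24128537) ≈ -1.0765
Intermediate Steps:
Function('a')(H, S) = Mul(S, Add(-3, H)) (Function('a')(H, S) = Mul(Add(-3, H), S) = Mul(S, Add(-3, H)))
Function('I')(Q, B) = Mul(48, Pow(Add(-335, Q), -1))
Function('T')(p, d) = Mul(2, p, Add(521, d)) (Function('T')(p, d) = Mul(Mul(2, p), Add(521, d)) = Mul(2, p, Add(521, d)))
Mul(Add(Function('T')(Function('a')(6, 10), -83), 471840), Pow(Add(-462739, Function('I')(-395, -183)), -1)) = Mul(Add(Mul(2, Mul(10, Add(-3, 6)), Add(521, -83)), 471840), Pow(Add(-462739, Mul(48, Pow(Add(-335, -395), -1))), -1)) = Mul(Add(Mul(2, Mul(10, 3), 438), 471840), Pow(Add(-462739, Mul(48, Pow(-730, -1))), -1)) = Mul(Add(Mul(2, 30, 438), 471840), Pow(Add(-462739, Mul(48, Rational(-1, 730))), -1)) = Mul(Add(26280, 471840), Pow(Add(-462739, Rational(-24, 365)), -1)) = Mul(498120, Pow(Rational(-168899759, 365), -1)) = Mul(498120, Rational(-365, 168899759)) = Rational(-25973400, 24128537)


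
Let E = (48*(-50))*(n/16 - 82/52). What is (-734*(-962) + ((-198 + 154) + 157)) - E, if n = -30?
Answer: 9073173/13 ≈ 6.9794e+5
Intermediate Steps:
E = 107700/13 (E = (48*(-50))*(-30/16 - 82/52) = -2400*(-30*1/16 - 82*1/52) = -2400*(-15/8 - 41/26) = -2400*(-359/104) = 107700/13 ≈ 8284.6)
(-734*(-962) + ((-198 + 154) + 157)) - E = (-734*(-962) + ((-198 + 154) + 157)) - 1*107700/13 = (706108 + (-44 + 157)) - 107700/13 = (706108 + 113) - 107700/13 = 706221 - 107700/13 = 9073173/13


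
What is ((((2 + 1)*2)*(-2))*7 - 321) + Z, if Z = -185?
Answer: -590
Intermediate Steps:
((((2 + 1)*2)*(-2))*7 - 321) + Z = ((((2 + 1)*2)*(-2))*7 - 321) - 185 = (((3*2)*(-2))*7 - 321) - 185 = ((6*(-2))*7 - 321) - 185 = (-12*7 - 321) - 185 = (-84 - 321) - 185 = -405 - 185 = -590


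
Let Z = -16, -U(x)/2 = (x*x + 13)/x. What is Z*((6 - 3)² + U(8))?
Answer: 164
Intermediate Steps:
U(x) = -2*(13 + x²)/x (U(x) = -2*(x*x + 13)/x = -2*(x² + 13)/x = -2*(13 + x²)/x)
Z*((6 - 3)² + U(8)) = -16*((6 - 3)² + (-26/8 - 2*8)) = -16*(3² + (-26*⅛ - 16)) = -16*(9 + (-13/4 - 16)) = -16*(9 - 77/4) = -16*(-41/4) = 164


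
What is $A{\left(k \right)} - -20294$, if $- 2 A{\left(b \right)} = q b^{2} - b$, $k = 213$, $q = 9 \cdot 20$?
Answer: $- \frac{8125619}{2} \approx -4.0628 \cdot 10^{6}$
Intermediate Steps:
$q = 180$
$A{\left(b \right)} = \frac{b}{2} - 90 b^{2}$ ($A{\left(b \right)} = - \frac{180 b^{2} - b}{2} = - \frac{- b + 180 b^{2}}{2} = \frac{b}{2} - 90 b^{2}$)
$A{\left(k \right)} - -20294 = \frac{1}{2} \cdot 213 \left(1 - 38340\right) - -20294 = \frac{1}{2} \cdot 213 \left(1 - 38340\right) + 20294 = \frac{1}{2} \cdot 213 \left(-38339\right) + 20294 = - \frac{8166207}{2} + 20294 = - \frac{8125619}{2}$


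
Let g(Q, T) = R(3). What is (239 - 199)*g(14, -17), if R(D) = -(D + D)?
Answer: -240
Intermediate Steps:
R(D) = -2*D
g(Q, T) = -6 (g(Q, T) = -2*3 = -6)
(239 - 199)*g(14, -17) = (239 - 199)*(-6) = 40*(-6) = -240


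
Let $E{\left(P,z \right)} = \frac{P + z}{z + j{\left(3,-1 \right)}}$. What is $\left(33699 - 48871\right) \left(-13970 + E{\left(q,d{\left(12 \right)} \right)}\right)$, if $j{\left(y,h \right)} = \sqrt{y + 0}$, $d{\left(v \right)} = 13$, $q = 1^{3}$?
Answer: $\frac{17590705068}{83} + \frac{106204 \sqrt{3}}{83} \approx 2.1194 \cdot 10^{8}$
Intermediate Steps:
$q = 1$
$j{\left(y,h \right)} = \sqrt{y}$
$E{\left(P,z \right)} = \frac{P + z}{z + \sqrt{3}}$
$\left(33699 - 48871\right) \left(-13970 + E{\left(q,d{\left(12 \right)} \right)}\right) = \left(33699 - 48871\right) \left(-13970 + \frac{1 + 13}{13 + \sqrt{3}}\right) = - 15172 \left(-13970 + \frac{1}{13 + \sqrt{3}} \cdot 14\right) = - 15172 \left(-13970 + \frac{14}{13 + \sqrt{3}}\right) = 211952840 - \frac{212408}{13 + \sqrt{3}}$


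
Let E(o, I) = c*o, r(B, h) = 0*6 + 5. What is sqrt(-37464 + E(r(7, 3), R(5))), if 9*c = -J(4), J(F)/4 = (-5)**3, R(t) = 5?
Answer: 2*I*sqrt(83669)/3 ≈ 192.84*I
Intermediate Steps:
J(F) = -500 (J(F) = 4*(-5)**3 = 4*(-125) = -500)
c = 500/9 (c = (-1*(-500))/9 = (1/9)*500 = 500/9 ≈ 55.556)
r(B, h) = 5 (r(B, h) = 0 + 5 = 5)
E(o, I) = 500*o/9
sqrt(-37464 + E(r(7, 3), R(5))) = sqrt(-37464 + (500/9)*5) = sqrt(-37464 + 2500/9) = sqrt(-334676/9) = 2*I*sqrt(83669)/3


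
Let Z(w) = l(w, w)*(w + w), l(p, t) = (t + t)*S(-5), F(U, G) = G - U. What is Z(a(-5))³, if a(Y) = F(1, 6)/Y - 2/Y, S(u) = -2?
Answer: -373248/15625 ≈ -23.888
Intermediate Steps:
a(Y) = 3/Y (a(Y) = (6 - 1*1)/Y - 2/Y = (6 - 1)/Y - 2/Y = 5/Y - 2/Y = 3/Y)
l(p, t) = -4*t (l(p, t) = (t + t)*(-2) = (2*t)*(-2) = -4*t)
Z(w) = -8*w² (Z(w) = (-4*w)*(w + w) = (-4*w)*(2*w) = -8*w²)
Z(a(-5))³ = (-8*(3/(-5))²)³ = (-8*(3*(-⅕))²)³ = (-8*(-⅗)²)³ = (-8*9/25)³ = (-72/25)³ = -373248/15625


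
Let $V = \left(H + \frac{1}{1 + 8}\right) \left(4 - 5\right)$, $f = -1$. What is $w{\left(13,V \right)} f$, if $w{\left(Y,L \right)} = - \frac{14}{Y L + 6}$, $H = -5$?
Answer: $\frac{63}{313} \approx 0.20128$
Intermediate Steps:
$V = \frac{44}{9}$ ($V = \left(-5 + \frac{1}{1 + 8}\right) \left(4 - 5\right) = \left(-5 + \frac{1}{9}\right) \left(-1\right) = \left(- \frac{44}{9}\right) \left(-1\right) = \frac{44}{9} \approx 4.8889$)
$w{\left(Y,L \right)} = - \frac{14}{6 + L Y}$ ($w{\left(Y,L \right)} = - \frac{14}{L Y + 6} = - \frac{14}{6 + L Y}$)
$w{\left(13,V \right)} f = - \frac{14}{6 + \frac{44}{9} \cdot 13} \left(-1\right) = - \frac{14}{6 + \frac{572}{9}} \left(-1\right) = - \frac{14}{\frac{626}{9}} \left(-1\right) = \left(-14\right) \frac{9}{626} \left(-1\right) = \left(- \frac{63}{313}\right) \left(-1\right) = \frac{63}{313}$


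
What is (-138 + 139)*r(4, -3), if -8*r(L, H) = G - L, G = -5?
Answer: 9/8 ≈ 1.1250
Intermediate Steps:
r(L, H) = 5/8 + L/8 (r(L, H) = -(-5 - L)/8 = 5/8 + L/8)
(-138 + 139)*r(4, -3) = (-138 + 139)*(5/8 + (1/8)*4) = 1*(5/8 + 1/2) = 1*(9/8) = 9/8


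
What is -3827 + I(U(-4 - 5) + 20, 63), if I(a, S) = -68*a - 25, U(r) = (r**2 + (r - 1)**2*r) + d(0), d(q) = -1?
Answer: 50548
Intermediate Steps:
U(r) = -1 + r**2 + r*(-1 + r)**2 (U(r) = (r**2 + (r - 1)**2*r) - 1 = (r**2 + (-1 + r)**2*r) - 1 = (r**2 + r*(-1 + r)**2) - 1 = -1 + r**2 + r*(-1 + r)**2)
I(a, S) = -25 - 68*a
-3827 + I(U(-4 - 5) + 20, 63) = -3827 + (-25 - 68*((-1 + (-4 - 5) + (-4 - 5)**3 - (-4 - 5)**2) + 20)) = -3827 + (-25 - 68*((-1 - 9 + (-9)**3 - 1*(-9)**2) + 20)) = -3827 + (-25 - 68*((-1 - 9 - 729 - 1*81) + 20)) = -3827 + (-25 - 68*((-1 - 9 - 729 - 81) + 20)) = -3827 + (-25 - 68*(-820 + 20)) = -3827 + (-25 - 68*(-800)) = -3827 + (-25 + 54400) = -3827 + 54375 = 50548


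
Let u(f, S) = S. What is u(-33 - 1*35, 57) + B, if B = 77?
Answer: 134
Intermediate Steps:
u(-33 - 1*35, 57) + B = 57 + 77 = 134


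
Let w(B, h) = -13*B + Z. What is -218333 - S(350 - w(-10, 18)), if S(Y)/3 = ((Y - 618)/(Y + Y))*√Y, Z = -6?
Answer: -218333 + 294*√226/113 ≈ -2.1829e+5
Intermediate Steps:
w(B, h) = -6 - 13*B (w(B, h) = -13*B - 6 = -6 - 13*B)
S(Y) = 3*(-618 + Y)/(2*√Y) (S(Y) = 3*(((Y - 618)/(Y + Y))*√Y) = 3*(((-618 + Y)/((2*Y)))*√Y) = 3*(((-618 + Y)*(1/(2*Y)))*√Y) = 3*(((-618 + Y)/(2*Y))*√Y) = 3*((-618 + Y)/(2*√Y)) = 3*(-618 + Y)/(2*√Y))
-218333 - S(350 - w(-10, 18)) = -218333 - 3*(-618 + (350 - (-6 - 13*(-10))))/(2*√(350 - (-6 - 13*(-10)))) = -218333 - 3*(-618 + (350 - (-6 + 130)))/(2*√(350 - (-6 + 130))) = -218333 - 3*(-618 + (350 - 1*124))/(2*√(350 - 1*124)) = -218333 - 3*(-618 + (350 - 124))/(2*√(350 - 124)) = -218333 - 3*(-618 + 226)/(2*√226) = -218333 - 3*√226/226*(-392)/2 = -218333 - (-294)*√226/113 = -218333 + 294*√226/113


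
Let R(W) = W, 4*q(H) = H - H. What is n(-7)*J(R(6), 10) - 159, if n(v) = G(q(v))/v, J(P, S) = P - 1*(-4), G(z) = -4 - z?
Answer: -1073/7 ≈ -153.29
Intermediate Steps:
q(H) = 0 (q(H) = (H - H)/4 = (¼)*0 = 0)
J(P, S) = 4 + P (J(P, S) = P + 4 = 4 + P)
n(v) = -4/v (n(v) = (-4 - 1*0)/v = (-4 + 0)/v = -4/v)
n(-7)*J(R(6), 10) - 159 = (-4/(-7))*(4 + 6) - 159 = -4*(-⅐)*10 - 159 = (4/7)*10 - 159 = 40/7 - 159 = -1073/7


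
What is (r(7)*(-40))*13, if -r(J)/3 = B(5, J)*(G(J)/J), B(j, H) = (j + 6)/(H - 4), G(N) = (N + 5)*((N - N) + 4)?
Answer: 274560/7 ≈ 39223.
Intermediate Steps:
G(N) = 20 + 4*N (G(N) = (5 + N)*(0 + 4) = (5 + N)*4 = 20 + 4*N)
B(j, H) = (6 + j)/(-4 + H)
r(J) = -33*(20 + 4*J)/(J*(-4 + J)) (r(J) = -3*(6 + 5)/(-4 + J)*(20 + 4*J)/J = -3*11/(-4 + J)*(20 + 4*J)/J = -33*(20 + 4*J)/(J*(-4 + J)))
(r(7)*(-40))*13 = ((132*(-5 - 1*7)/(7*(-4 + 7)))*(-40))*13 = ((132*(⅐)*(-5 - 7)/3)*(-40))*13 = ((132*(⅐)*(⅓)*(-12))*(-40))*13 = -528/7*(-40)*13 = (21120/7)*13 = 274560/7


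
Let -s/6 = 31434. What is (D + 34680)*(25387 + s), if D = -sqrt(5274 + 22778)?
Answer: -5660365560 + 326434*sqrt(7013) ≈ -5.6330e+9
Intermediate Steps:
s = -188604 (s = -6*31434 = -188604)
D = -2*sqrt(7013) (D = -sqrt(28052) = -2*sqrt(7013) ≈ -167.49)
(D + 34680)*(25387 + s) = (-2*sqrt(7013) + 34680)*(25387 - 188604) = (34680 - 2*sqrt(7013))*(-163217) = -5660365560 + 326434*sqrt(7013)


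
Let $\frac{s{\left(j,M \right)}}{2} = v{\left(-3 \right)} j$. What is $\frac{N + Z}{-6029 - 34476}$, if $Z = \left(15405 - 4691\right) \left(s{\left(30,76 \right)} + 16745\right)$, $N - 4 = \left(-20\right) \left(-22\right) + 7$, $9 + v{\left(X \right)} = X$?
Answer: $- \frac{171692301}{40505} \approx -4238.8$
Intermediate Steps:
$v{\left(X \right)} = -9 + X$
$N = 451$ ($N = 4 + \left(\left(-20\right) \left(-22\right) + 7\right) = 4 + \left(440 + 7\right) = 4 + 447 = 451$)
$s{\left(j,M \right)} = - 24 j$ ($s{\left(j,M \right)} = 2 \left(-9 - 3\right) j = 2 \left(- 12 j\right) = - 24 j$)
$Z = 171691850$ ($Z = \left(15405 - 4691\right) \left(\left(-24\right) 30 + 16745\right) = 10714 \left(-720 + 16745\right) = 10714 \cdot 16025 = 171691850$)
$\frac{N + Z}{-6029 - 34476} = \frac{451 + 171691850}{-6029 - 34476} = \frac{171692301}{-40505} = 171692301 \left(- \frac{1}{40505}\right) = - \frac{171692301}{40505}$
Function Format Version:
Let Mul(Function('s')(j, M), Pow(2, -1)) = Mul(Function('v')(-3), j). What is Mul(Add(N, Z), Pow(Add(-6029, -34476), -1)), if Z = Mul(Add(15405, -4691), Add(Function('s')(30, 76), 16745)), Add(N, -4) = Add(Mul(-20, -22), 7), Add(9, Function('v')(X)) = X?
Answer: Rational(-171692301, 40505) ≈ -4238.8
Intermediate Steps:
Function('v')(X) = Add(-9, X)
N = 451 (N = Add(4, Add(Mul(-20, -22), 7)) = Add(4, Add(440, 7)) = Add(4, 447) = 451)
Function('s')(j, M) = Mul(-24, j) (Function('s')(j, M) = Mul(2, Mul(Add(-9, -3), j)) = Mul(2, Mul(-12, j)) = Mul(-24, j))
Z = 171691850 (Z = Mul(Add(15405, -4691), Add(Mul(-24, 30), 16745)) = Mul(10714, Add(-720, 16745)) = Mul(10714, 16025) = 171691850)
Mul(Add(N, Z), Pow(Add(-6029, -34476), -1)) = Mul(Add(451, 171691850), Pow(Add(-6029, -34476), -1)) = Mul(171692301, Pow(-40505, -1)) = Mul(171692301, Rational(-1, 40505)) = Rational(-171692301, 40505)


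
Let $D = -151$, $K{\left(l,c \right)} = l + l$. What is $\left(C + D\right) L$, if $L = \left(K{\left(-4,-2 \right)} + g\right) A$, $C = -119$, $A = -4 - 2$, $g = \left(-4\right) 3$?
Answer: $-32400$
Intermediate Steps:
$K{\left(l,c \right)} = 2 l$
$g = -12$
$A = -6$
$L = 120$ ($L = \left(2 \left(-4\right) - 12\right) \left(-6\right) = \left(-8 - 12\right) \left(-6\right) = \left(-20\right) \left(-6\right) = 120$)
$\left(C + D\right) L = \left(-119 - 151\right) 120 = \left(-270\right) 120 = -32400$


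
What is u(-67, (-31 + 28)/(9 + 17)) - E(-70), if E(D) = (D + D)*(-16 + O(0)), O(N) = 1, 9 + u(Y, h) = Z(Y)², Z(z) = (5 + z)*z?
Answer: 17253607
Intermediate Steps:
Z(z) = z*(5 + z)
u(Y, h) = -9 + Y²*(5 + Y)² (u(Y, h) = -9 + (Y*(5 + Y))² = -9 + Y²*(5 + Y)²)
E(D) = -30*D (E(D) = (D + D)*(-16 + 1) = (2*D)*(-15) = -30*D)
u(-67, (-31 + 28)/(9 + 17)) - E(-70) = (-9 + (-67)²*(5 - 67)²) - (-30)*(-70) = (-9 + 4489*(-62)²) - 1*2100 = (-9 + 4489*3844) - 2100 = (-9 + 17255716) - 2100 = 17255707 - 2100 = 17253607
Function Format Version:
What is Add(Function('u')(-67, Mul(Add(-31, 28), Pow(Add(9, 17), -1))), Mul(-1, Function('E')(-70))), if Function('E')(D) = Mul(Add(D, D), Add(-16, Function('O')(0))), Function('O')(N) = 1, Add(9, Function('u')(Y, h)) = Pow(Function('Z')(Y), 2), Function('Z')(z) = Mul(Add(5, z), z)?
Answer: 17253607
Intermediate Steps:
Function('Z')(z) = Mul(z, Add(5, z))
Function('u')(Y, h) = Add(-9, Mul(Pow(Y, 2), Pow(Add(5, Y), 2))) (Function('u')(Y, h) = Add(-9, Pow(Mul(Y, Add(5, Y)), 2)) = Add(-9, Mul(Pow(Y, 2), Pow(Add(5, Y), 2))))
Function('E')(D) = Mul(-30, D) (Function('E')(D) = Mul(Add(D, D), Add(-16, 1)) = Mul(Mul(2, D), -15) = Mul(-30, D))
Add(Function('u')(-67, Mul(Add(-31, 28), Pow(Add(9, 17), -1))), Mul(-1, Function('E')(-70))) = Add(Add(-9, Mul(Pow(-67, 2), Pow(Add(5, -67), 2))), Mul(-1, Mul(-30, -70))) = Add(Add(-9, Mul(4489, Pow(-62, 2))), Mul(-1, 2100)) = Add(Add(-9, Mul(4489, 3844)), -2100) = Add(Add(-9, 17255716), -2100) = Add(17255707, -2100) = 17253607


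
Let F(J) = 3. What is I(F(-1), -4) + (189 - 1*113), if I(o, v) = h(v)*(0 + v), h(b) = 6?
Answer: 52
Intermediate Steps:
I(o, v) = 6*v (I(o, v) = 6*(0 + v) = 6*v)
I(F(-1), -4) + (189 - 1*113) = 6*(-4) + (189 - 1*113) = -24 + (189 - 113) = -24 + 76 = 52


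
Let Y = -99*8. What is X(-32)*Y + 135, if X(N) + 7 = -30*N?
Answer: -754641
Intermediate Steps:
Y = -792
X(N) = -7 - 30*N
X(-32)*Y + 135 = (-7 - 30*(-32))*(-792) + 135 = (-7 + 960)*(-792) + 135 = 953*(-792) + 135 = -754776 + 135 = -754641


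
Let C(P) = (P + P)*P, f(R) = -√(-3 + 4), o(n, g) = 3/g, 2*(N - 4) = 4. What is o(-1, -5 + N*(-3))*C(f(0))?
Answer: -6/23 ≈ -0.26087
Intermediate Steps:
N = 6 (N = 4 + (½)*4 = 4 + 2 = 6)
f(R) = -1 (f(R) = -√1 = -1*1 = -1)
C(P) = 2*P² (C(P) = (2*P)*P = 2*P²)
o(-1, -5 + N*(-3))*C(f(0)) = (3/(-5 + 6*(-3)))*(2*(-1)²) = (3/(-5 - 18))*(2*1) = (3/(-23))*2 = (3*(-1/23))*2 = -3/23*2 = -6/23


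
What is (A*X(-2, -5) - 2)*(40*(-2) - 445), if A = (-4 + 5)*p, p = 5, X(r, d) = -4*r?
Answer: -19950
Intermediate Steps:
A = 5 (A = (-4 + 5)*5 = 1*5 = 5)
(A*X(-2, -5) - 2)*(40*(-2) - 445) = (5*(-4*(-2)) - 2)*(40*(-2) - 445) = (5*8 - 2)*(-80 - 445) = (40 - 2)*(-525) = 38*(-525) = -19950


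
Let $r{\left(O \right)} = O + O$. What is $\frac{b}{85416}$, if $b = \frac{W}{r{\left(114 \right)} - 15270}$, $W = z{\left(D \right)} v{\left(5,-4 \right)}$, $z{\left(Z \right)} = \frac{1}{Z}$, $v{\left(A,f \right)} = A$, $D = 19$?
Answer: $- \frac{5}{24411721968} \approx -2.0482 \cdot 10^{-10}$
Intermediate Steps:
$r{\left(O \right)} = 2 O$
$W = \frac{5}{19}$ ($W = \frac{1}{19} \cdot 5 = \frac{5}{19} \approx 0.26316$)
$b = - \frac{5}{285798}$ ($b = \frac{5}{19 \left(2 \cdot 114 - 15270\right)} = \frac{5}{19 \left(228 - 15270\right)} = \frac{5}{19 \left(-15042\right)} = \frac{5}{19} \left(- \frac{1}{15042}\right) = - \frac{5}{285798} \approx -1.7495 \cdot 10^{-5}$)
$\frac{b}{85416} = - \frac{5}{285798 \cdot 85416} = \left(- \frac{5}{285798}\right) \frac{1}{85416} = - \frac{5}{24411721968}$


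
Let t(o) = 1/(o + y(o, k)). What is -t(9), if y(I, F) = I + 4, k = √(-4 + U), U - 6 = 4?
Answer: -1/22 ≈ -0.045455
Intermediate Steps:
U = 10 (U = 6 + 4 = 10)
k = √6 (k = √(-4 + 10) = √6 ≈ 2.4495)
y(I, F) = 4 + I
t(o) = 1/(4 + 2*o) (t(o) = 1/(o + (4 + o)) = 1/(4 + 2*o))
-t(9) = -1/(2*(2 + 9)) = -1/(2*11) = -1*1/22 = -1/22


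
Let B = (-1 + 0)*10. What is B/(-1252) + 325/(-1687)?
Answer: -195015/1056062 ≈ -0.18466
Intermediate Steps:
B = -10 (B = -1*10 = -10)
B/(-1252) + 325/(-1687) = -10/(-1252) + 325/(-1687) = -10*(-1/1252) + 325*(-1/1687) = 5/626 - 325/1687 = -195015/1056062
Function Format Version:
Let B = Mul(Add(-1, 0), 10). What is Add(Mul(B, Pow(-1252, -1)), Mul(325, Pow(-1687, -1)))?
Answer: Rational(-195015, 1056062) ≈ -0.18466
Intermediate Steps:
B = -10 (B = Mul(-1, 10) = -10)
Add(Mul(B, Pow(-1252, -1)), Mul(325, Pow(-1687, -1))) = Add(Mul(-10, Pow(-1252, -1)), Mul(325, Pow(-1687, -1))) = Add(Mul(-10, Rational(-1, 1252)), Mul(325, Rational(-1, 1687))) = Add(Rational(5, 626), Rational(-325, 1687)) = Rational(-195015, 1056062)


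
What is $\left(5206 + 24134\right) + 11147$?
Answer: $40487$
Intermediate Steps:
$\left(5206 + 24134\right) + 11147 = 29340 + 11147 = 40487$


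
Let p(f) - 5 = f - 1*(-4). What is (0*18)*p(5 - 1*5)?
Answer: 0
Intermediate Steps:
p(f) = 9 + f (p(f) = 5 + (f - 1*(-4)) = 5 + (f + 4) = 5 + (4 + f) = 9 + f)
(0*18)*p(5 - 1*5) = (0*18)*(9 + (5 - 1*5)) = 0*(9 + (5 - 5)) = 0*(9 + 0) = 0*9 = 0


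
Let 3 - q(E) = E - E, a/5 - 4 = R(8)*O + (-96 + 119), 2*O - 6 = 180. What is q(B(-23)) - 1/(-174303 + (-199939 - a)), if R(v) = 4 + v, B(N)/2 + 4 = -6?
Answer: 1139872/379957 ≈ 3.0000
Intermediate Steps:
O = 93 (O = 3 + (½)*180 = 3 + 90 = 93)
B(N) = -20 (B(N) = -8 + 2*(-6) = -8 - 12 = -20)
a = 5715 (a = 20 + 5*((4 + 8)*93 + (-96 + 119)) = 20 + 5*(12*93 + 23) = 20 + 5*(1116 + 23) = 20 + 5*1139 = 20 + 5695 = 5715)
q(E) = 3 (q(E) = 3 - (E - E) = 3 - 1*0 = 3 + 0 = 3)
q(B(-23)) - 1/(-174303 + (-199939 - a)) = 3 - 1/(-174303 + (-199939 - 1*5715)) = 3 - 1/(-174303 + (-199939 - 5715)) = 3 - 1/(-174303 - 205654) = 3 - 1/(-379957) = 3 - 1*(-1/379957) = 3 + 1/379957 = 1139872/379957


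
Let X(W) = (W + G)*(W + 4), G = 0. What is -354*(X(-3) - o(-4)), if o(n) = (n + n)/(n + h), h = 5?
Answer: -1770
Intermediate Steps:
o(n) = 2*n/(5 + n) (o(n) = (n + n)/(n + 5) = (2*n)/(5 + n) = 2*n/(5 + n))
X(W) = W*(4 + W) (X(W) = (W + 0)*(W + 4) = W*(4 + W))
-354*(X(-3) - o(-4)) = -354*(-3*(4 - 3) - 2*(-4)/(5 - 4)) = -354*(-3*1 - 2*(-4)/1) = -354*(-3 - 2*(-4)) = -354*(-3 - 1*(-8)) = -354*(-3 + 8) = -354*5 = -1770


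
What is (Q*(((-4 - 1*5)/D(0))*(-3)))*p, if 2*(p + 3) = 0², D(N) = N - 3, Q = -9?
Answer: -243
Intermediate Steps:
D(N) = -3 + N
p = -3 (p = -3 + (½)*0² = -3 + (½)*0 = -3 + 0 = -3)
(Q*(((-4 - 1*5)/D(0))*(-3)))*p = -9*(-4 - 1*5)/(-3 + 0)*(-3)*(-3) = -9*(-4 - 5)/(-3)*(-3)*(-3) = -9*(-9*(-⅓))*(-3)*(-3) = -27*(-3)*(-3) = -9*(-9)*(-3) = 81*(-3) = -243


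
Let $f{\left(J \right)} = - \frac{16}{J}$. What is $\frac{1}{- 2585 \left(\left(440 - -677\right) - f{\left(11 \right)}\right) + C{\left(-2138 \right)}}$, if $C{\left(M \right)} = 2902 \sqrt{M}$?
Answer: $- \frac{2891205}{8377071741377} - \frac{2902 i \sqrt{2138}}{8377071741377} \approx -3.4513 \cdot 10^{-7} - 1.6018 \cdot 10^{-8} i$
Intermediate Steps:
$\frac{1}{- 2585 \left(\left(440 - -677\right) - f{\left(11 \right)}\right) + C{\left(-2138 \right)}} = \frac{1}{- 2585 \left(\left(440 - -677\right) - - \frac{16}{11}\right) + 2902 \sqrt{-2138}} = \frac{1}{- 2585 \left(\left(440 + 677\right) - \left(-16\right) \frac{1}{11}\right) + 2902 i \sqrt{2138}} = \frac{1}{- 2585 \left(1117 - - \frac{16}{11}\right) + 2902 i \sqrt{2138}} = \frac{1}{- 2585 \left(1117 + \frac{16}{11}\right) + 2902 i \sqrt{2138}} = \frac{1}{\left(-2585\right) \frac{12303}{11} + 2902 i \sqrt{2138}} = \frac{1}{-2891205 + 2902 i \sqrt{2138}}$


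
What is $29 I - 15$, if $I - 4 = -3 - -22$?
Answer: $652$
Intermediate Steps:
$I = 23$ ($I = 4 - -19 = 4 + \left(-3 + 22\right) = 4 + 19 = 23$)
$29 I - 15 = 29 \cdot 23 - 15 = 667 - 15 = 652$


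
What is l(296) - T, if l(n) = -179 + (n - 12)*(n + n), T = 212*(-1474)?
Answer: 480437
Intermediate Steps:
T = -312488
l(n) = -179 + 2*n*(-12 + n) (l(n) = -179 + (-12 + n)*(2*n) = -179 + 2*n*(-12 + n))
l(296) - T = (-179 - 24*296 + 2*296²) - 1*(-312488) = (-179 - 7104 + 2*87616) + 312488 = (-179 - 7104 + 175232) + 312488 = 167949 + 312488 = 480437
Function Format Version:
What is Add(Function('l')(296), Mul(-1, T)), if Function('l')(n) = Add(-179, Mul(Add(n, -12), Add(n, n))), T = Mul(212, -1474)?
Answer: 480437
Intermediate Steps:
T = -312488
Function('l')(n) = Add(-179, Mul(2, n, Add(-12, n))) (Function('l')(n) = Add(-179, Mul(Add(-12, n), Mul(2, n))) = Add(-179, Mul(2, n, Add(-12, n))))
Add(Function('l')(296), Mul(-1, T)) = Add(Add(-179, Mul(-24, 296), Mul(2, Pow(296, 2))), Mul(-1, -312488)) = Add(Add(-179, -7104, Mul(2, 87616)), 312488) = Add(Add(-179, -7104, 175232), 312488) = Add(167949, 312488) = 480437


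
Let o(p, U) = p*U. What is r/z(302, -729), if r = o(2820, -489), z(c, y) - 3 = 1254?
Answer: -459660/419 ≈ -1097.0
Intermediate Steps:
o(p, U) = U*p
z(c, y) = 1257 (z(c, y) = 3 + 1254 = 1257)
r = -1378980 (r = -489*2820 = -1378980)
r/z(302, -729) = -1378980/1257 = -1378980*1/1257 = -459660/419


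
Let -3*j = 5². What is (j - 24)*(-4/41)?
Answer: 388/123 ≈ 3.1545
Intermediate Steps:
j = -25/3 (j = -⅓*5² = -⅓*25 = -25/3 ≈ -8.3333)
(j - 24)*(-4/41) = (-25/3 - 24)*(-4/41) = -(-388)/(3*41) = -97/3*(-4/41) = 388/123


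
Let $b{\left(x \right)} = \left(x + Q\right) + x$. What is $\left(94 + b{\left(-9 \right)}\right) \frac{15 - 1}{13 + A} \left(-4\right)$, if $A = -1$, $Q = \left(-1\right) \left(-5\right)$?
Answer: $-378$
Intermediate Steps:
$Q = 5$
$b{\left(x \right)} = 5 + 2 x$ ($b{\left(x \right)} = \left(x + 5\right) + x = \left(5 + x\right) + x = 5 + 2 x$)
$\left(94 + b{\left(-9 \right)}\right) \frac{15 - 1}{13 + A} \left(-4\right) = \left(94 + \left(5 + 2 \left(-9\right)\right)\right) \frac{15 - 1}{13 - 1} \left(-4\right) = \left(94 + \left(5 - 18\right)\right) \frac{14}{12} \left(-4\right) = \left(94 - 13\right) 14 \cdot \frac{1}{12} \left(-4\right) = 81 \cdot \frac{7}{6} \left(-4\right) = 81 \left(- \frac{14}{3}\right) = -378$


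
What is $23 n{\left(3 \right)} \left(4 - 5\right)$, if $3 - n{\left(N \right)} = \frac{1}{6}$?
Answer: $- \frac{391}{6} \approx -65.167$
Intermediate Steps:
$n{\left(N \right)} = \frac{17}{6}$ ($n{\left(N \right)} = 3 - \frac{1}{6} = \frac{17}{6}$)
$23 n{\left(3 \right)} \left(4 - 5\right) = 23 \cdot \frac{17}{6} \left(4 - 5\right) = \frac{391}{6} \left(-1\right) = - \frac{391}{6}$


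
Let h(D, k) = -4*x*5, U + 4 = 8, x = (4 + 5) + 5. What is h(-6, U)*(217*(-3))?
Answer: 182280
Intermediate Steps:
x = 14 (x = 9 + 5 = 14)
U = 4 (U = -4 + 8 = 4)
h(D, k) = -280 (h(D, k) = -4*14*5 = -56*5 = -280)
h(-6, U)*(217*(-3)) = -60760*(-3) = -280*(-651) = 182280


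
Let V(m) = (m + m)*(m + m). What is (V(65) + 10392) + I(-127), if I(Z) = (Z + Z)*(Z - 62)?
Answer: 75298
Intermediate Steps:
I(Z) = 2*Z*(-62 + Z) (I(Z) = (2*Z)*(-62 + Z) = 2*Z*(-62 + Z))
V(m) = 4*m² (V(m) = (2*m)*(2*m) = 4*m²)
(V(65) + 10392) + I(-127) = (4*65² + 10392) + 2*(-127)*(-62 - 127) = (4*4225 + 10392) + 2*(-127)*(-189) = (16900 + 10392) + 48006 = 27292 + 48006 = 75298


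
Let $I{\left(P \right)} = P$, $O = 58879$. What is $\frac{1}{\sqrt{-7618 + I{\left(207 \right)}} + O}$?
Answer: $\frac{58879}{3466744052} - \frac{i \sqrt{7411}}{3466744052} \approx 1.6984 \cdot 10^{-5} - 2.4832 \cdot 10^{-8} i$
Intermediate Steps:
$\frac{1}{\sqrt{-7618 + I{\left(207 \right)}} + O} = \frac{1}{\sqrt{-7618 + 207} + 58879} = \frac{1}{\sqrt{-7411} + 58879} = \frac{1}{i \sqrt{7411} + 58879} = \frac{1}{58879 + i \sqrt{7411}}$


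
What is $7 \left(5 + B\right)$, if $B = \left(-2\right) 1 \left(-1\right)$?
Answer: $49$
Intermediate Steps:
$B = 2$ ($B = \left(-2\right) \left(-1\right) = 2$)
$7 \left(5 + B\right) = 7 \left(5 + 2\right) = 7 \cdot 7 = 49$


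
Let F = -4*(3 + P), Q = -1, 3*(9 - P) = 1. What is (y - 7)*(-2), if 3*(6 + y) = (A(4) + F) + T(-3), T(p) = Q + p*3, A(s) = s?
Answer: 550/9 ≈ 61.111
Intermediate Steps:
P = 26/3 (P = 9 - ⅓*1 = 9 - ⅓ = 26/3 ≈ 8.6667)
F = -140/3 (F = -4*(3 + 26/3) = -4*35/3 = -140/3 ≈ -46.667)
T(p) = -1 + 3*p (T(p) = -1 + p*3 = -1 + 3*p)
y = -212/9 (y = -6 + ((4 - 140/3) + (-1 + 3*(-3)))/3 = -6 + (-128/3 + (-1 - 9))/3 = -6 + (-128/3 - 10)/3 = -6 + (⅓)*(-158/3) = -6 - 158/9 = -212/9 ≈ -23.556)
(y - 7)*(-2) = (-212/9 - 7)*(-2) = -275/9*(-2) = 550/9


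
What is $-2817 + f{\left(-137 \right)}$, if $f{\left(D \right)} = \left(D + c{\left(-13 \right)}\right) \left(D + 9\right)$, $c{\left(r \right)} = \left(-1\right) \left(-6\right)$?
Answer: $13951$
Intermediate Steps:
$c{\left(r \right)} = 6$
$f{\left(D \right)} = \left(6 + D\right) \left(9 + D\right)$ ($f{\left(D \right)} = \left(D + 6\right) \left(D + 9\right) = \left(6 + D\right) \left(9 + D\right)$)
$-2817 + f{\left(-137 \right)} = -2817 + \left(54 + \left(-137\right)^{2} + 15 \left(-137\right)\right) = -2817 + \left(54 + 18769 - 2055\right) = -2817 + 16768 = 13951$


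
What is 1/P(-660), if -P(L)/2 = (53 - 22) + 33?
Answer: -1/128 ≈ -0.0078125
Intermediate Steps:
P(L) = -128 (P(L) = -2*((53 - 22) + 33) = -2*(31 + 33) = -2*64 = -128)
1/P(-660) = 1/(-128) = -1/128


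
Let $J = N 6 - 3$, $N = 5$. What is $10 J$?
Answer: $270$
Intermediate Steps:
$J = 27$ ($J = 5 \cdot 6 - 3 = 30 - 3 = 27$)
$10 J = 10 \cdot 27 = 270$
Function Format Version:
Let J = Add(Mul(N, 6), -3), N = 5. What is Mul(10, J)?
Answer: 270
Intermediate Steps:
J = 27 (J = Add(Mul(5, 6), -3) = Add(30, -3) = 27)
Mul(10, J) = Mul(10, 27) = 270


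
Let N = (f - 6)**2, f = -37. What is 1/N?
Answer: 1/1849 ≈ 0.00054083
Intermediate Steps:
N = 1849 (N = (-37 - 6)**2 = (-43)**2 = 1849)
1/N = 1/1849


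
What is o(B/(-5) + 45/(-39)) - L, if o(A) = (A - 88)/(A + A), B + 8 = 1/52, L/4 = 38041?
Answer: -7004097/46 ≈ -1.5226e+5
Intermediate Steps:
L = 152164 (L = 4*38041 = 152164)
B = -415/52 (B = -8 + 1/52 = -415/52 ≈ -7.9808)
o(A) = (-88 + A)/(2*A) (o(A) = (-88 + A)/((2*A)) = (-88 + A)*(1/(2*A)) = (-88 + A)/(2*A))
o(B/(-5) + 45/(-39)) - L = (-88 + (-415/52/(-5) + 45/(-39)))/(2*(-415/52/(-5) + 45/(-39))) - 1*152164 = (-88 + (-415/52*(-⅕) + 45*(-1/39)))/(2*(-415/52*(-⅕) + 45*(-1/39))) - 152164 = (-88 + (83/52 - 15/13))/(2*(83/52 - 15/13)) - 152164 = (-88 + 23/52)/(2*(23/52)) - 152164 = (½)*(52/23)*(-4553/52) - 152164 = -4553/46 - 152164 = -7004097/46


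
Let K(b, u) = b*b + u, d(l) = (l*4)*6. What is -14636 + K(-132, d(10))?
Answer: 3028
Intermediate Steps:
d(l) = 24*l (d(l) = (4*l)*6 = 24*l)
K(b, u) = u + b² (K(b, u) = b² + u = u + b²)
-14636 + K(-132, d(10)) = -14636 + (24*10 + (-132)²) = -14636 + (240 + 17424) = -14636 + 17664 = 3028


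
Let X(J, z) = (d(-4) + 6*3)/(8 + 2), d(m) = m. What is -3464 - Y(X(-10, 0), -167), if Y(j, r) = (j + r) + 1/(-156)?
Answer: -2572747/780 ≈ -3298.4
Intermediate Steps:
X(J, z) = 7/5 (X(J, z) = (-4 + 6*3)/(8 + 2) = (-4 + 18)/10 = 14*(1/10) = 7/5)
Y(j, r) = -1/156 + j + r (Y(j, r) = (j + r) - 1/156 = -1/156 + j + r)
-3464 - Y(X(-10, 0), -167) = -3464 - (-1/156 + 7/5 - 167) = -3464 - 1*(-129173/780) = -3464 + 129173/780 = -2572747/780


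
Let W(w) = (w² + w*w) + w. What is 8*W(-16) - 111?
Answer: 3857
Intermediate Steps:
W(w) = w + 2*w² (W(w) = (w² + w²) + w = 2*w² + w = w + 2*w²)
8*W(-16) - 111 = 8*(-16*(1 + 2*(-16))) - 111 = 8*(-16*(1 - 32)) - 111 = 8*(-16*(-31)) - 111 = 8*496 - 111 = 3968 - 111 = 3857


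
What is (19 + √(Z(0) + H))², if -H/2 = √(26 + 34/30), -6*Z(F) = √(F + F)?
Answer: (285 + I*√2*15^(¾)*407^(¼))²/225 ≈ 350.58 + 122.65*I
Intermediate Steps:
Z(F) = -√2*√F/6 (Z(F) = -√(F + F)/6 = -√2*√F/6)
H = -2*√6105/15 (H = -2*√(26 + 34/30) = -2*√(26 + 34*(1/30)) = -2*√(26 + 17/15) = -2*√6105/15 ≈ -10.418)
(19 + √(Z(0) + H))² = (19 + √(-√2*√0/6 - 2*√6105/15))² = (19 + √(-⅙*√2*0 - 2*√6105/15))² = (19 + √(0 - 2*√6105/15))² = (19 + √(-2*√6105/15))² = (19 + I*15^(¾)*407^(¼)*(15*√2)/225)²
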